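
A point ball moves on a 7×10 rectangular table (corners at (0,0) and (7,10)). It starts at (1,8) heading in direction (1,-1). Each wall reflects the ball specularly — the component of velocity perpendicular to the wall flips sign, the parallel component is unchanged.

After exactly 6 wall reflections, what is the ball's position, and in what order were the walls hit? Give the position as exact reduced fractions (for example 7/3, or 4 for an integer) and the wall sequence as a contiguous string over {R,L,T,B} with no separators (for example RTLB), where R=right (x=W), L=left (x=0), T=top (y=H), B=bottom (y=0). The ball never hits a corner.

Final position: (0,1)
Wall sequence: RBLTRL

1. t=6 → R at (7,2); v=(-1,-1)
2. t=2 → B at (5,0); v=(-1,1)
3. t=5 → L at (0,5); v=(1,1)
4. t=5 → T at (5,10); v=(1,-1)
5. t=2 → R at (7,8); v=(-1,-1)
6. t=7 → L at (0,1); v=(1,-1)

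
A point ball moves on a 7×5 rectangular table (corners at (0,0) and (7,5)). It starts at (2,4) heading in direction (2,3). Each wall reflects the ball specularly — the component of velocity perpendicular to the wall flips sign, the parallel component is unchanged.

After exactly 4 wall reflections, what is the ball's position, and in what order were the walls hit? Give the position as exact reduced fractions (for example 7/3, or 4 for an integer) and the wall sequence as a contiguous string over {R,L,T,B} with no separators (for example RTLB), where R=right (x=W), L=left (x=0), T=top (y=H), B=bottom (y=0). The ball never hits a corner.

1. t=1/3 → T at (8/3,5); v=(2,-3)
2. t=5/3 → B at (6,0); v=(2,3)
3. t=1/2 → R at (7,3/2); v=(-2,3)
4. t=7/6 → T at (14/3,5); v=(-2,-3)

Final position: (14/3,5)
Wall sequence: TBRT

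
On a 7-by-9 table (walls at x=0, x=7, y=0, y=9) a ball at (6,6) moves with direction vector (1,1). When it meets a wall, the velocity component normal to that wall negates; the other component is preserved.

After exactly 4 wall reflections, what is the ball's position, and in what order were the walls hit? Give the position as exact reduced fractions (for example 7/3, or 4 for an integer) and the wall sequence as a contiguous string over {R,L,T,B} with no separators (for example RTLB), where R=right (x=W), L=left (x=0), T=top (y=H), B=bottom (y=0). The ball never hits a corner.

1. t=1 → R at (7,7); v=(-1,1)
2. t=2 → T at (5,9); v=(-1,-1)
3. t=5 → L at (0,4); v=(1,-1)
4. t=4 → B at (4,0); v=(1,1)

Final position: (4,0)
Wall sequence: RTLB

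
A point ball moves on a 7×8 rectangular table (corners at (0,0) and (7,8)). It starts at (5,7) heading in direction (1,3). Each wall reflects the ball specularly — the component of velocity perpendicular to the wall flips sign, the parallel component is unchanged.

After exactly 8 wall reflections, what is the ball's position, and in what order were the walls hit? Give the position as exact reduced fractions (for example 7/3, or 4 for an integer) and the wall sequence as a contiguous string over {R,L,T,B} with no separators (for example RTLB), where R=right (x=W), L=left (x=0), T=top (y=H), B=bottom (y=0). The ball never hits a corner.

1. t=1/3 → T at (16/3,8); v=(1,-3)
2. t=5/3 → R at (7,3); v=(-1,-3)
3. t=1 → B at (6,0); v=(-1,3)
4. t=8/3 → T at (10/3,8); v=(-1,-3)
5. t=8/3 → B at (2/3,0); v=(-1,3)
6. t=2/3 → L at (0,2); v=(1,3)
7. t=2 → T at (2,8); v=(1,-3)
8. t=8/3 → B at (14/3,0); v=(1,3)

Final position: (14/3,0)
Wall sequence: TRBTBLTB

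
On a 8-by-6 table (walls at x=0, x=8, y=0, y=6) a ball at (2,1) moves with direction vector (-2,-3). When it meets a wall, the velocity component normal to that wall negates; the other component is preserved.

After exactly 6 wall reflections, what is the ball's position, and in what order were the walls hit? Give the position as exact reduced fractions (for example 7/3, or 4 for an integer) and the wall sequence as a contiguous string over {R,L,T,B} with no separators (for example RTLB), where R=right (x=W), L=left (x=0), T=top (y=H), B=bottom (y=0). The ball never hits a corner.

Final position: (16/3,6)
Wall sequence: BLTBRT

1. t=1/3 → B at (4/3,0); v=(-2,3)
2. t=2/3 → L at (0,2); v=(2,3)
3. t=4/3 → T at (8/3,6); v=(2,-3)
4. t=2 → B at (20/3,0); v=(2,3)
5. t=2/3 → R at (8,2); v=(-2,3)
6. t=4/3 → T at (16/3,6); v=(-2,-3)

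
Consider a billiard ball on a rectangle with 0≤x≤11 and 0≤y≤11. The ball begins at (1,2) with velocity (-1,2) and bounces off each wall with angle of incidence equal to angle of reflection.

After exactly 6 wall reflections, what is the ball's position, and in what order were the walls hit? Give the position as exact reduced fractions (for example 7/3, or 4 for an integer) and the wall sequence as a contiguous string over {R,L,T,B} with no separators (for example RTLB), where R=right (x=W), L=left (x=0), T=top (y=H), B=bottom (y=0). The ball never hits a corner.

Final position: (2,0)
Wall sequence: LTBRTB

1. t=1 → L at (0,4); v=(1,2)
2. t=7/2 → T at (7/2,11); v=(1,-2)
3. t=11/2 → B at (9,0); v=(1,2)
4. t=2 → R at (11,4); v=(-1,2)
5. t=7/2 → T at (15/2,11); v=(-1,-2)
6. t=11/2 → B at (2,0); v=(-1,2)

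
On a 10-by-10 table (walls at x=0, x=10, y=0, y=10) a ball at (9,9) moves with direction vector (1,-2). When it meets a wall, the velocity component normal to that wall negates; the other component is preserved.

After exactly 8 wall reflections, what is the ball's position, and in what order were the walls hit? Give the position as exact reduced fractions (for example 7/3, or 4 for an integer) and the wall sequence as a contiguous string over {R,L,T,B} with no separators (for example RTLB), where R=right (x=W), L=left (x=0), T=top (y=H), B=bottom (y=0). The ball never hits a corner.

Final position: (13/2,0)
Wall sequence: RBTLBTRB

1. t=1 → R at (10,7); v=(-1,-2)
2. t=7/2 → B at (13/2,0); v=(-1,2)
3. t=5 → T at (3/2,10); v=(-1,-2)
4. t=3/2 → L at (0,7); v=(1,-2)
5. t=7/2 → B at (7/2,0); v=(1,2)
6. t=5 → T at (17/2,10); v=(1,-2)
7. t=3/2 → R at (10,7); v=(-1,-2)
8. t=7/2 → B at (13/2,0); v=(-1,2)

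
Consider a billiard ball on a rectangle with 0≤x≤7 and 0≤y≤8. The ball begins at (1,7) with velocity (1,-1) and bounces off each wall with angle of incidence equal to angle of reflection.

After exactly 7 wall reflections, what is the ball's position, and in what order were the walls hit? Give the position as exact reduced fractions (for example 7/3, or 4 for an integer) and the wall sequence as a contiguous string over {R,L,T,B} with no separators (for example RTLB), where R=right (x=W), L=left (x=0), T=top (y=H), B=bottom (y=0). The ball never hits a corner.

Final position: (0,4)
Wall sequence: RBLTRBL

1. t=6 → R at (7,1); v=(-1,-1)
2. t=1 → B at (6,0); v=(-1,1)
3. t=6 → L at (0,6); v=(1,1)
4. t=2 → T at (2,8); v=(1,-1)
5. t=5 → R at (7,3); v=(-1,-1)
6. t=3 → B at (4,0); v=(-1,1)
7. t=4 → L at (0,4); v=(1,1)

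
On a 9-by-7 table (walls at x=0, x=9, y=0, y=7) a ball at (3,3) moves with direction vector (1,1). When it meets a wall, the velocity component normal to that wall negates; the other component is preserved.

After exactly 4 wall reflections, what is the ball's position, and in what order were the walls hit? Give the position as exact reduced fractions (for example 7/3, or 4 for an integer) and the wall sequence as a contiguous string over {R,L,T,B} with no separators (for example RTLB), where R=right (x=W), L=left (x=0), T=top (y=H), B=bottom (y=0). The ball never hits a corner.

Final position: (0,4)
Wall sequence: TRBL

1. t=4 → T at (7,7); v=(1,-1)
2. t=2 → R at (9,5); v=(-1,-1)
3. t=5 → B at (4,0); v=(-1,1)
4. t=4 → L at (0,4); v=(1,1)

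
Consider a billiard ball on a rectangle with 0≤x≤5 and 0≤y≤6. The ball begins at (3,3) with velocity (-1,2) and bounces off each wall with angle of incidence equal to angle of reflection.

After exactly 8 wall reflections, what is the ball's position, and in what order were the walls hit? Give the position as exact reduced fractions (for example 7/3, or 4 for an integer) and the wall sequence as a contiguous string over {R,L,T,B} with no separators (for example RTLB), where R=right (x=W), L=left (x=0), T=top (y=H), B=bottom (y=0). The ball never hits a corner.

1. t=3/2 → T at (3/2,6); v=(-1,-2)
2. t=3/2 → L at (0,3); v=(1,-2)
3. t=3/2 → B at (3/2,0); v=(1,2)
4. t=3 → T at (9/2,6); v=(1,-2)
5. t=1/2 → R at (5,5); v=(-1,-2)
6. t=5/2 → B at (5/2,0); v=(-1,2)
7. t=5/2 → L at (0,5); v=(1,2)
8. t=1/2 → T at (1/2,6); v=(1,-2)

Final position: (1/2,6)
Wall sequence: TLBTRBLT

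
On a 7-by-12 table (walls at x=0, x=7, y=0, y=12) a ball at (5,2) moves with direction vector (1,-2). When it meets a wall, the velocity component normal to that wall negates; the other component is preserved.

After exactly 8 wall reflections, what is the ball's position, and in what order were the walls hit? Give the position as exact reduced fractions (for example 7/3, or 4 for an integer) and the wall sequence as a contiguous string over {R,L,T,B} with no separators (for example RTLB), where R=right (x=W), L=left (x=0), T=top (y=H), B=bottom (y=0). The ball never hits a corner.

Final position: (0,4)
Wall sequence: BRTLBRTL

1. t=1 → B at (6,0); v=(1,2)
2. t=1 → R at (7,2); v=(-1,2)
3. t=5 → T at (2,12); v=(-1,-2)
4. t=2 → L at (0,8); v=(1,-2)
5. t=4 → B at (4,0); v=(1,2)
6. t=3 → R at (7,6); v=(-1,2)
7. t=3 → T at (4,12); v=(-1,-2)
8. t=4 → L at (0,4); v=(1,-2)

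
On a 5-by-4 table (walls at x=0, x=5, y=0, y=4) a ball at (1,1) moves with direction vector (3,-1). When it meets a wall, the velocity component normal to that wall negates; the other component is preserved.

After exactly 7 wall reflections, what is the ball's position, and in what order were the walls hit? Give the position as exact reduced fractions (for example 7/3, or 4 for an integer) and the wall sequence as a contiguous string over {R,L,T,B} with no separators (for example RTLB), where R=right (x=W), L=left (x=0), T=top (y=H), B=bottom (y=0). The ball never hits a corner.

1. t=1 → B at (4,0); v=(3,1)
2. t=1/3 → R at (5,1/3); v=(-3,1)
3. t=5/3 → L at (0,2); v=(3,1)
4. t=5/3 → R at (5,11/3); v=(-3,1)
5. t=1/3 → T at (4,4); v=(-3,-1)
6. t=4/3 → L at (0,8/3); v=(3,-1)
7. t=5/3 → R at (5,1); v=(-3,-1)

Final position: (5,1)
Wall sequence: BRLRTLR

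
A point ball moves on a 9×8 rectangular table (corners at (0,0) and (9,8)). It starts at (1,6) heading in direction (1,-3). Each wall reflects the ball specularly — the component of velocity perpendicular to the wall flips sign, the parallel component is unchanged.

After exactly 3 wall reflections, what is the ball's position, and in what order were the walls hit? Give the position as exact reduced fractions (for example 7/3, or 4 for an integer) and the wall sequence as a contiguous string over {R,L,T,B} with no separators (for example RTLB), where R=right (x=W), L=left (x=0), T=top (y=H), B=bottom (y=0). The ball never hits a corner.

1. t=2 → B at (3,0); v=(1,3)
2. t=8/3 → T at (17/3,8); v=(1,-3)
3. t=8/3 → B at (25/3,0); v=(1,3)

Final position: (25/3,0)
Wall sequence: BTB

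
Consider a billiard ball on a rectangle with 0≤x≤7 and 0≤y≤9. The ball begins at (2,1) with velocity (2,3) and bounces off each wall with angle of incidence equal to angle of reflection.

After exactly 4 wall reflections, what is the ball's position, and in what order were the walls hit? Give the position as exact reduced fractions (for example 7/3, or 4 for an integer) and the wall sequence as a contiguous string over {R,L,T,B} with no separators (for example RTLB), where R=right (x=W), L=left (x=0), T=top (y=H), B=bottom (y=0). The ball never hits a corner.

1. t=5/2 → R at (7,17/2); v=(-2,3)
2. t=1/6 → T at (20/3,9); v=(-2,-3)
3. t=3 → B at (2/3,0); v=(-2,3)
4. t=1/3 → L at (0,1); v=(2,3)

Final position: (0,1)
Wall sequence: RTBL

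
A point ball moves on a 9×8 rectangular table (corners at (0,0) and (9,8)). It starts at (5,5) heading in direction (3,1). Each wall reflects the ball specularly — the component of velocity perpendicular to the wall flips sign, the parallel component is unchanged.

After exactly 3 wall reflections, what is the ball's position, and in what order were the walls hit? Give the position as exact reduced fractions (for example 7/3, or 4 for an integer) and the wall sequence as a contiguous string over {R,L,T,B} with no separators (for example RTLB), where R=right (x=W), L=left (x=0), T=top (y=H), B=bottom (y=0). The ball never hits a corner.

1. t=4/3 → R at (9,19/3); v=(-3,1)
2. t=5/3 → T at (4,8); v=(-3,-1)
3. t=4/3 → L at (0,20/3); v=(3,-1)

Final position: (0,20/3)
Wall sequence: RTL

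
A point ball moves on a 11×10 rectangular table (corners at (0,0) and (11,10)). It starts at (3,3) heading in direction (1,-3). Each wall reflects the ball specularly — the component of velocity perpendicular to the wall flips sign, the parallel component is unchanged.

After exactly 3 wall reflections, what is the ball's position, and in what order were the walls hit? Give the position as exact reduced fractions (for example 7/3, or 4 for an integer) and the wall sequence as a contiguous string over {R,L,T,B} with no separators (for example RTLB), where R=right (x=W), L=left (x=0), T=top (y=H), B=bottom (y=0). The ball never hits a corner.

1. t=1 → B at (4,0); v=(1,3)
2. t=10/3 → T at (22/3,10); v=(1,-3)
3. t=10/3 → B at (32/3,0); v=(1,3)

Final position: (32/3,0)
Wall sequence: BTB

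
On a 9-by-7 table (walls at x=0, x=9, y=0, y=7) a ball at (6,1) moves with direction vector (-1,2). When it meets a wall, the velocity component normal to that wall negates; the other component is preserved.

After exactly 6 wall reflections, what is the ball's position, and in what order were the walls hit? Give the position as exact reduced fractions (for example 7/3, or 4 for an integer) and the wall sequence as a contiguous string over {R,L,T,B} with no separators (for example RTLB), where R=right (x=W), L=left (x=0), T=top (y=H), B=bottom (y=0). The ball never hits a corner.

1. t=3 → T at (3,7); v=(-1,-2)
2. t=3 → L at (0,1); v=(1,-2)
3. t=1/2 → B at (1/2,0); v=(1,2)
4. t=7/2 → T at (4,7); v=(1,-2)
5. t=7/2 → B at (15/2,0); v=(1,2)
6. t=3/2 → R at (9,3); v=(-1,2)

Final position: (9,3)
Wall sequence: TLBTBR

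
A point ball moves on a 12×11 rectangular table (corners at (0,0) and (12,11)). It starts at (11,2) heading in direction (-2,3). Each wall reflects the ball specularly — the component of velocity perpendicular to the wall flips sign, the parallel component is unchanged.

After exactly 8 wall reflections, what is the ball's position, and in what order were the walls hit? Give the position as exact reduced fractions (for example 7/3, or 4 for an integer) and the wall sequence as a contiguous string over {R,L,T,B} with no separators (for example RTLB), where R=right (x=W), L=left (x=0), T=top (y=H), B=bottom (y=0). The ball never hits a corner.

Final position: (1/3,11)
Wall sequence: TLBTRBLT

1. t=3 → T at (5,11); v=(-2,-3)
2. t=5/2 → L at (0,7/2); v=(2,-3)
3. t=7/6 → B at (7/3,0); v=(2,3)
4. t=11/3 → T at (29/3,11); v=(2,-3)
5. t=7/6 → R at (12,15/2); v=(-2,-3)
6. t=5/2 → B at (7,0); v=(-2,3)
7. t=7/2 → L at (0,21/2); v=(2,3)
8. t=1/6 → T at (1/3,11); v=(2,-3)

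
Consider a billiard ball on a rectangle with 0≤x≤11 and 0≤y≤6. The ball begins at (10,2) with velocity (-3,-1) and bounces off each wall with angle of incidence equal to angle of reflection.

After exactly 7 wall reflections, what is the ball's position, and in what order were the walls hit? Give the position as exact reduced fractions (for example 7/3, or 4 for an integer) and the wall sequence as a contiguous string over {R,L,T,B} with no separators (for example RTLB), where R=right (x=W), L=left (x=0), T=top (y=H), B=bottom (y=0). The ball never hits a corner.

Final position: (11,1/3)
Wall sequence: BLRTLBR

1. t=2 → B at (4,0); v=(-3,1)
2. t=4/3 → L at (0,4/3); v=(3,1)
3. t=11/3 → R at (11,5); v=(-3,1)
4. t=1 → T at (8,6); v=(-3,-1)
5. t=8/3 → L at (0,10/3); v=(3,-1)
6. t=10/3 → B at (10,0); v=(3,1)
7. t=1/3 → R at (11,1/3); v=(-3,1)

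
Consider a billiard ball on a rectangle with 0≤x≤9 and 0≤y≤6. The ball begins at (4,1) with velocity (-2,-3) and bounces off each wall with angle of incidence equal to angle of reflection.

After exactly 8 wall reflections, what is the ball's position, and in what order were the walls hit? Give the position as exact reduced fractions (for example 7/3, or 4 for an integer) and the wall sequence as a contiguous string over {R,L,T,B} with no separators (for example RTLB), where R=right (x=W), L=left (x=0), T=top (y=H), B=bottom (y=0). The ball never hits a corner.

Final position: (4/3,6)
Wall sequence: BLTBTRBT

1. t=1/3 → B at (10/3,0); v=(-2,3)
2. t=5/3 → L at (0,5); v=(2,3)
3. t=1/3 → T at (2/3,6); v=(2,-3)
4. t=2 → B at (14/3,0); v=(2,3)
5. t=2 → T at (26/3,6); v=(2,-3)
6. t=1/6 → R at (9,11/2); v=(-2,-3)
7. t=11/6 → B at (16/3,0); v=(-2,3)
8. t=2 → T at (4/3,6); v=(-2,-3)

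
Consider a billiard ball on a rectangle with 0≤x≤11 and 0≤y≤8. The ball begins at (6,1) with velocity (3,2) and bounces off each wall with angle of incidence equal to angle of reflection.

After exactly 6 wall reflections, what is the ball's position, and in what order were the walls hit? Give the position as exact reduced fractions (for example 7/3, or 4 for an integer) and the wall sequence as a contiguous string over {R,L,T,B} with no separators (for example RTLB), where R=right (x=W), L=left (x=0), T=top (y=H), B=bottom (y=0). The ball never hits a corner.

Final position: (7/2,8)
Wall sequence: RTLBRT

1. t=5/3 → R at (11,13/3); v=(-3,2)
2. t=11/6 → T at (11/2,8); v=(-3,-2)
3. t=11/6 → L at (0,13/3); v=(3,-2)
4. t=13/6 → B at (13/2,0); v=(3,2)
5. t=3/2 → R at (11,3); v=(-3,2)
6. t=5/2 → T at (7/2,8); v=(-3,-2)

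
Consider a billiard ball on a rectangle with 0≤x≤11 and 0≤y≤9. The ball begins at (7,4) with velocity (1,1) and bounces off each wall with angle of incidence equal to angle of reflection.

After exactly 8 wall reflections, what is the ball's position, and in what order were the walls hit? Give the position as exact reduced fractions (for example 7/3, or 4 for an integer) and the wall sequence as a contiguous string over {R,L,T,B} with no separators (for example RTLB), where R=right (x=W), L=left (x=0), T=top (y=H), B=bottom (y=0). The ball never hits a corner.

1. t=4 → R at (11,8); v=(-1,1)
2. t=1 → T at (10,9); v=(-1,-1)
3. t=9 → B at (1,0); v=(-1,1)
4. t=1 → L at (0,1); v=(1,1)
5. t=8 → T at (8,9); v=(1,-1)
6. t=3 → R at (11,6); v=(-1,-1)
7. t=6 → B at (5,0); v=(-1,1)
8. t=5 → L at (0,5); v=(1,1)

Final position: (0,5)
Wall sequence: RTBLTRBL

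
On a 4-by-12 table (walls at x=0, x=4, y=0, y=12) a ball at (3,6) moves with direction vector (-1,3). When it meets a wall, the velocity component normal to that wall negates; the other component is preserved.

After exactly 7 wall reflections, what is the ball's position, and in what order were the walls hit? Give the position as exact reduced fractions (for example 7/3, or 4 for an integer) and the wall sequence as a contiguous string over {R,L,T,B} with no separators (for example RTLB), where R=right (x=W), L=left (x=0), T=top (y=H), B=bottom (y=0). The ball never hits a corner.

Final position: (3,0)
Wall sequence: TLBRTLB

1. t=2 → T at (1,12); v=(-1,-3)
2. t=1 → L at (0,9); v=(1,-3)
3. t=3 → B at (3,0); v=(1,3)
4. t=1 → R at (4,3); v=(-1,3)
5. t=3 → T at (1,12); v=(-1,-3)
6. t=1 → L at (0,9); v=(1,-3)
7. t=3 → B at (3,0); v=(1,3)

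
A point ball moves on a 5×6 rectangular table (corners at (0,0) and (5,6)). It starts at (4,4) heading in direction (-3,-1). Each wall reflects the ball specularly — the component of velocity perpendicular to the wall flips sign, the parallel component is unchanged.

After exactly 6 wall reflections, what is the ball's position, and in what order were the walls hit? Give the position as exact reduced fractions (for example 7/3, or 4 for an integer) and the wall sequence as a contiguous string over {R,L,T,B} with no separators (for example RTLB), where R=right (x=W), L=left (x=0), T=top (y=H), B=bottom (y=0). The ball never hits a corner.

Final position: (0,4)
Wall sequence: LRBLRL

1. t=4/3 → L at (0,8/3); v=(3,-1)
2. t=5/3 → R at (5,1); v=(-3,-1)
3. t=1 → B at (2,0); v=(-3,1)
4. t=2/3 → L at (0,2/3); v=(3,1)
5. t=5/3 → R at (5,7/3); v=(-3,1)
6. t=5/3 → L at (0,4); v=(3,1)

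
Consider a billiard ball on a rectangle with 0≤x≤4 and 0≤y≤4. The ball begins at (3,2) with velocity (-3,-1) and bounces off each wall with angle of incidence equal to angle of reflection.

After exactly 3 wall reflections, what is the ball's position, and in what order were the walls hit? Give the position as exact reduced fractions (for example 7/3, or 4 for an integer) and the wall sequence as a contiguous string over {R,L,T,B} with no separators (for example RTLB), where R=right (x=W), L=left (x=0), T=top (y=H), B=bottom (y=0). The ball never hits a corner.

1. t=1 → L at (0,1); v=(3,-1)
2. t=1 → B at (3,0); v=(3,1)
3. t=1/3 → R at (4,1/3); v=(-3,1)

Final position: (4,1/3)
Wall sequence: LBR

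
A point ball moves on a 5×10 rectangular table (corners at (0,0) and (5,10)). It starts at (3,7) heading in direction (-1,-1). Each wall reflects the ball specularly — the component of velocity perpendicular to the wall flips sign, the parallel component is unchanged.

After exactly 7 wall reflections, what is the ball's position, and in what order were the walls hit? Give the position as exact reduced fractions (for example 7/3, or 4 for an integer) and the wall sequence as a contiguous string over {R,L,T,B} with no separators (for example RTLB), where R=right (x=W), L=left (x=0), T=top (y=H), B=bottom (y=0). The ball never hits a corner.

Final position: (0,4)
Wall sequence: LBRLTRL

1. t=3 → L at (0,4); v=(1,-1)
2. t=4 → B at (4,0); v=(1,1)
3. t=1 → R at (5,1); v=(-1,1)
4. t=5 → L at (0,6); v=(1,1)
5. t=4 → T at (4,10); v=(1,-1)
6. t=1 → R at (5,9); v=(-1,-1)
7. t=5 → L at (0,4); v=(1,-1)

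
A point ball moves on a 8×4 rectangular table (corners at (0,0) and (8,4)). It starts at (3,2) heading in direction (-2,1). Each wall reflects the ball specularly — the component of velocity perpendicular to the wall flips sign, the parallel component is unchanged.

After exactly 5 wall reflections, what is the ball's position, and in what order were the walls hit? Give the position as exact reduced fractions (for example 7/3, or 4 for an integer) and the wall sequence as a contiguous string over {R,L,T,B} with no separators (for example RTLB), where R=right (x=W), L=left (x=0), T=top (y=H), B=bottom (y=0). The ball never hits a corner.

Final position: (0,7/2)
Wall sequence: LTRBL

1. t=3/2 → L at (0,7/2); v=(2,1)
2. t=1/2 → T at (1,4); v=(2,-1)
3. t=7/2 → R at (8,1/2); v=(-2,-1)
4. t=1/2 → B at (7,0); v=(-2,1)
5. t=7/2 → L at (0,7/2); v=(2,1)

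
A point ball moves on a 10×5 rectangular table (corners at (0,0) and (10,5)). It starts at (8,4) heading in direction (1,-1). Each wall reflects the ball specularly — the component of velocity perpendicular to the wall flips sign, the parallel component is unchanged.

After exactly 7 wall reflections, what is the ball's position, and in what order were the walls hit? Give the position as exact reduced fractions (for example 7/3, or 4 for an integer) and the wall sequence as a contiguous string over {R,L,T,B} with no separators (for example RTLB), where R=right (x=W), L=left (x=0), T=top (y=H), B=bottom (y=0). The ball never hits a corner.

Final position: (10,2)
Wall sequence: RBTLBTR

1. t=2 → R at (10,2); v=(-1,-1)
2. t=2 → B at (8,0); v=(-1,1)
3. t=5 → T at (3,5); v=(-1,-1)
4. t=3 → L at (0,2); v=(1,-1)
5. t=2 → B at (2,0); v=(1,1)
6. t=5 → T at (7,5); v=(1,-1)
7. t=3 → R at (10,2); v=(-1,-1)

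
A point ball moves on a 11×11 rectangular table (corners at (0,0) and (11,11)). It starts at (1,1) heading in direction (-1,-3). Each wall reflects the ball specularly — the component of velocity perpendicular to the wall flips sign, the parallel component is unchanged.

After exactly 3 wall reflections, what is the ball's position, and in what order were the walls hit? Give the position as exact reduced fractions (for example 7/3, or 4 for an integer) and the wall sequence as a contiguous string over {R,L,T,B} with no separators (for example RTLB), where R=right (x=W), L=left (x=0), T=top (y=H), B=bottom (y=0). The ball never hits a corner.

Final position: (3,11)
Wall sequence: BLT

1. t=1/3 → B at (2/3,0); v=(-1,3)
2. t=2/3 → L at (0,2); v=(1,3)
3. t=3 → T at (3,11); v=(1,-3)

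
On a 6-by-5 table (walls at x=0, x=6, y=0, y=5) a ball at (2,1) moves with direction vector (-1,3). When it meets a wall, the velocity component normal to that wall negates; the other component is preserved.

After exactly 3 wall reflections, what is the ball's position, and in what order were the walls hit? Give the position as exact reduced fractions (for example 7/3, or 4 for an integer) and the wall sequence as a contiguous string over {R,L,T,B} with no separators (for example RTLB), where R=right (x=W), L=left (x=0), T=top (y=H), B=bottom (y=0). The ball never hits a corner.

Final position: (1,0)
Wall sequence: TLB

1. t=4/3 → T at (2/3,5); v=(-1,-3)
2. t=2/3 → L at (0,3); v=(1,-3)
3. t=1 → B at (1,0); v=(1,3)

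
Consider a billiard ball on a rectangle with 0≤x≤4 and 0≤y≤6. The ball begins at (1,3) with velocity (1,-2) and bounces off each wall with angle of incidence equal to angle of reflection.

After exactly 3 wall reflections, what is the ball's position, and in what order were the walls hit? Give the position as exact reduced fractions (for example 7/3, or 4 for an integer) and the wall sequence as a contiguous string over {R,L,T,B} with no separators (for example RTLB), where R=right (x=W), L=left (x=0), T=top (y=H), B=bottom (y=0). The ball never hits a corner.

1. t=3/2 → B at (5/2,0); v=(1,2)
2. t=3/2 → R at (4,3); v=(-1,2)
3. t=3/2 → T at (5/2,6); v=(-1,-2)

Final position: (5/2,6)
Wall sequence: BRT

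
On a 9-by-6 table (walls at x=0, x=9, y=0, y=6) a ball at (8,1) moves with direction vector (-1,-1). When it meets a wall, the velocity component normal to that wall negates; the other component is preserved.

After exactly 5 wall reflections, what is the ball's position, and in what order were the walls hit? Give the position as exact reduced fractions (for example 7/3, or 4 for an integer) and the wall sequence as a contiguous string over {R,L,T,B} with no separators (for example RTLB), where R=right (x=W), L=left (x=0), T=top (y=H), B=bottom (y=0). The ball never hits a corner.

1. t=1 → B at (7,0); v=(-1,1)
2. t=6 → T at (1,6); v=(-1,-1)
3. t=1 → L at (0,5); v=(1,-1)
4. t=5 → B at (5,0); v=(1,1)
5. t=4 → R at (9,4); v=(-1,1)

Final position: (9,4)
Wall sequence: BTLBR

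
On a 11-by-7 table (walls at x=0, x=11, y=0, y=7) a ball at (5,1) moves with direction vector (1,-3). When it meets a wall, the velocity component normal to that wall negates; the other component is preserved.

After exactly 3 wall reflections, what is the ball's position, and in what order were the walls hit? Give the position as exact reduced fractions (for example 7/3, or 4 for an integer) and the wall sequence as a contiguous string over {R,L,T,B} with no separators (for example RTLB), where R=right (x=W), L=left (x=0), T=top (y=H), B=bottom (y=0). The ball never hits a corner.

Final position: (10,0)
Wall sequence: BTB

1. t=1/3 → B at (16/3,0); v=(1,3)
2. t=7/3 → T at (23/3,7); v=(1,-3)
3. t=7/3 → B at (10,0); v=(1,3)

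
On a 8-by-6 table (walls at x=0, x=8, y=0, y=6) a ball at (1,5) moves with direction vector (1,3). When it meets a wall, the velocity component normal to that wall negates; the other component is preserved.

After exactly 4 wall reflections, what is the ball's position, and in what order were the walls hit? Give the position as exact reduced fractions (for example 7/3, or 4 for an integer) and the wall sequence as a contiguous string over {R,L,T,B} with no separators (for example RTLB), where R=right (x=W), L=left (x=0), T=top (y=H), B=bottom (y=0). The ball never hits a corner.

1. t=1/3 → T at (4/3,6); v=(1,-3)
2. t=2 → B at (10/3,0); v=(1,3)
3. t=2 → T at (16/3,6); v=(1,-3)
4. t=2 → B at (22/3,0); v=(1,3)

Final position: (22/3,0)
Wall sequence: TBTB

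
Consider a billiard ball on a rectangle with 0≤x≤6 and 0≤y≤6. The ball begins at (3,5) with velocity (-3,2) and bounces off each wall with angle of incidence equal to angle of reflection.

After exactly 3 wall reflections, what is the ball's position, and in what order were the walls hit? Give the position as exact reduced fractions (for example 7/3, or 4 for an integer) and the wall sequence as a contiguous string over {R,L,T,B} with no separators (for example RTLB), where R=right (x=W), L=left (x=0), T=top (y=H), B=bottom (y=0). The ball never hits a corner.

Final position: (6,1)
Wall sequence: TLR

1. t=1/2 → T at (3/2,6); v=(-3,-2)
2. t=1/2 → L at (0,5); v=(3,-2)
3. t=2 → R at (6,1); v=(-3,-2)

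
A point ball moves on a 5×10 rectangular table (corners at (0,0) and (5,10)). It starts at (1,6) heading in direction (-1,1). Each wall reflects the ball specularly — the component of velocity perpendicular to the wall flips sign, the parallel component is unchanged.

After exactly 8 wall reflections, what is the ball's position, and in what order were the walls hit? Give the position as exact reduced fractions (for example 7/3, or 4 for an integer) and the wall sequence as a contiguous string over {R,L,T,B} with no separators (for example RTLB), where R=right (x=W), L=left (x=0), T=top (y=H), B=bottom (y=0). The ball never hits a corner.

Final position: (3,10)
Wall sequence: LTRLBRLT

1. t=1 → L at (0,7); v=(1,1)
2. t=3 → T at (3,10); v=(1,-1)
3. t=2 → R at (5,8); v=(-1,-1)
4. t=5 → L at (0,3); v=(1,-1)
5. t=3 → B at (3,0); v=(1,1)
6. t=2 → R at (5,2); v=(-1,1)
7. t=5 → L at (0,7); v=(1,1)
8. t=3 → T at (3,10); v=(1,-1)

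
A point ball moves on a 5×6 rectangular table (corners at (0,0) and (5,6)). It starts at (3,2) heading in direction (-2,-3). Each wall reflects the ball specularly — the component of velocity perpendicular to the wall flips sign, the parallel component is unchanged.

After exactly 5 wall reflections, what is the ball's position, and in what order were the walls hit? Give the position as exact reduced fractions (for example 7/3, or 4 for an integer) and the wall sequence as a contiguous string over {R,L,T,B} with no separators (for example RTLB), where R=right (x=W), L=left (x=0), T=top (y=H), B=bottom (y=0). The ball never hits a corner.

1. t=2/3 → B at (5/3,0); v=(-2,3)
2. t=5/6 → L at (0,5/2); v=(2,3)
3. t=7/6 → T at (7/3,6); v=(2,-3)
4. t=4/3 → R at (5,2); v=(-2,-3)
5. t=2/3 → B at (11/3,0); v=(-2,3)

Final position: (11/3,0)
Wall sequence: BLTRB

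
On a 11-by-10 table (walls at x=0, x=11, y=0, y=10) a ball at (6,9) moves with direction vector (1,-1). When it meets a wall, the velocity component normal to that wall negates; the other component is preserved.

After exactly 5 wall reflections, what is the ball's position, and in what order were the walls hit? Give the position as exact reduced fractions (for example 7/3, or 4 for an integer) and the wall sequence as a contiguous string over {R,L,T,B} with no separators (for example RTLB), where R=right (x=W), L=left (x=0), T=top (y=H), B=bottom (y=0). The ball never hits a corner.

Final position: (11,2)
Wall sequence: RBLTR

1. t=5 → R at (11,4); v=(-1,-1)
2. t=4 → B at (7,0); v=(-1,1)
3. t=7 → L at (0,7); v=(1,1)
4. t=3 → T at (3,10); v=(1,-1)
5. t=8 → R at (11,2); v=(-1,-1)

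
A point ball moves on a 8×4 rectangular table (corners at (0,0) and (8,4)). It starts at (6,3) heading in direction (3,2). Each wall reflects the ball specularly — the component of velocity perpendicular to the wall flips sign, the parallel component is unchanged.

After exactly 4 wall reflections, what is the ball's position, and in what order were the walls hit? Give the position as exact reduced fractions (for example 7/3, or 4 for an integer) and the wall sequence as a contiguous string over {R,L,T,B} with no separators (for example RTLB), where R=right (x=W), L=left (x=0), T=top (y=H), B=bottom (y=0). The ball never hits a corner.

1. t=1/2 → T at (15/2,4); v=(3,-2)
2. t=1/6 → R at (8,11/3); v=(-3,-2)
3. t=11/6 → B at (5/2,0); v=(-3,2)
4. t=5/6 → L at (0,5/3); v=(3,2)

Final position: (0,5/3)
Wall sequence: TRBL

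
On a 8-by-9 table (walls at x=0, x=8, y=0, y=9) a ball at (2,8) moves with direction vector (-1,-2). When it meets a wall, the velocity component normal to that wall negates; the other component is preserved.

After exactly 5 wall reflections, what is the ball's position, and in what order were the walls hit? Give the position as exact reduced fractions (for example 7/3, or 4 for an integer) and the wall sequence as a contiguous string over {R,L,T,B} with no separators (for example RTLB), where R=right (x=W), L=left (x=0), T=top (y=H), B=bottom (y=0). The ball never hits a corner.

Final position: (5,0)
Wall sequence: LBTRB

1. t=2 → L at (0,4); v=(1,-2)
2. t=2 → B at (2,0); v=(1,2)
3. t=9/2 → T at (13/2,9); v=(1,-2)
4. t=3/2 → R at (8,6); v=(-1,-2)
5. t=3 → B at (5,0); v=(-1,2)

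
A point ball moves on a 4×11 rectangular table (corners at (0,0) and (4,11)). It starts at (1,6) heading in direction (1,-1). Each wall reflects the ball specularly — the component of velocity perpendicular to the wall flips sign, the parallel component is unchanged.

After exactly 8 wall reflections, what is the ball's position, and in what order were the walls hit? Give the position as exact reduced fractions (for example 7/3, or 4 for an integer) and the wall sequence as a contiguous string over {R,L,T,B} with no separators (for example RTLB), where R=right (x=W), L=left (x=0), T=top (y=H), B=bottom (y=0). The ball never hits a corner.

1. t=3 → R at (4,3); v=(-1,-1)
2. t=3 → B at (1,0); v=(-1,1)
3. t=1 → L at (0,1); v=(1,1)
4. t=4 → R at (4,5); v=(-1,1)
5. t=4 → L at (0,9); v=(1,1)
6. t=2 → T at (2,11); v=(1,-1)
7. t=2 → R at (4,9); v=(-1,-1)
8. t=4 → L at (0,5); v=(1,-1)

Final position: (0,5)
Wall sequence: RBLRLTRL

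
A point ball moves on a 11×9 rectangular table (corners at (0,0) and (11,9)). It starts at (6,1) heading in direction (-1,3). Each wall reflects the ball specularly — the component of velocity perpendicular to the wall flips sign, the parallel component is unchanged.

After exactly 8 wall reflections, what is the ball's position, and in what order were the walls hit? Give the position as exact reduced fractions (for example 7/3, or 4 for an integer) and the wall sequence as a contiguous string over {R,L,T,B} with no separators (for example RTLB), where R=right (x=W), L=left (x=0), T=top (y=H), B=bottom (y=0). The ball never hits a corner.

Final position: (31/3,0)
Wall sequence: TBLTBTRB

1. t=8/3 → T at (10/3,9); v=(-1,-3)
2. t=3 → B at (1/3,0); v=(-1,3)
3. t=1/3 → L at (0,1); v=(1,3)
4. t=8/3 → T at (8/3,9); v=(1,-3)
5. t=3 → B at (17/3,0); v=(1,3)
6. t=3 → T at (26/3,9); v=(1,-3)
7. t=7/3 → R at (11,2); v=(-1,-3)
8. t=2/3 → B at (31/3,0); v=(-1,3)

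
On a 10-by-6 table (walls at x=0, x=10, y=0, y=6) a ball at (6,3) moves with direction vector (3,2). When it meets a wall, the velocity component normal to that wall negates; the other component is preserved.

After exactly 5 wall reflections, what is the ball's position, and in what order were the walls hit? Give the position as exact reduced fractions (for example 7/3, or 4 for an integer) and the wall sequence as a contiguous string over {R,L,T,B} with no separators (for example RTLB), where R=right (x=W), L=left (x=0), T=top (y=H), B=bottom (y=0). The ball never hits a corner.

Final position: (17/2,6)
Wall sequence: RTBLT

1. t=4/3 → R at (10,17/3); v=(-3,2)
2. t=1/6 → T at (19/2,6); v=(-3,-2)
3. t=3 → B at (1/2,0); v=(-3,2)
4. t=1/6 → L at (0,1/3); v=(3,2)
5. t=17/6 → T at (17/2,6); v=(3,-2)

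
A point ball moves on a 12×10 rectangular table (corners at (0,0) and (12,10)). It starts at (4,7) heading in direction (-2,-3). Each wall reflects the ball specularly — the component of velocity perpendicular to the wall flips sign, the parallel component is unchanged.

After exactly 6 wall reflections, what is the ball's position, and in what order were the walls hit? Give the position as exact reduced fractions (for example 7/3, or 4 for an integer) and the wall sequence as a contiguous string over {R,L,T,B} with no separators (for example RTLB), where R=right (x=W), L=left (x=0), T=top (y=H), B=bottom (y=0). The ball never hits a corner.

Final position: (10/3,10)
Wall sequence: LBTRBT

1. t=2 → L at (0,1); v=(2,-3)
2. t=1/3 → B at (2/3,0); v=(2,3)
3. t=10/3 → T at (22/3,10); v=(2,-3)
4. t=7/3 → R at (12,3); v=(-2,-3)
5. t=1 → B at (10,0); v=(-2,3)
6. t=10/3 → T at (10/3,10); v=(-2,-3)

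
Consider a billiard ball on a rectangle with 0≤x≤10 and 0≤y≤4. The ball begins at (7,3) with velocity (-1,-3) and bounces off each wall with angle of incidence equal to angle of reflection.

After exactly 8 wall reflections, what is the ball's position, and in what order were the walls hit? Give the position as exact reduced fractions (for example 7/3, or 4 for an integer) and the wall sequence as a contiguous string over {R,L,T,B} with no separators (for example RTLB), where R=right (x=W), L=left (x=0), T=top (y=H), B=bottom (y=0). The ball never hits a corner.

Final position: (2,0)
Wall sequence: BTBTBLTB

1. t=1 → B at (6,0); v=(-1,3)
2. t=4/3 → T at (14/3,4); v=(-1,-3)
3. t=4/3 → B at (10/3,0); v=(-1,3)
4. t=4/3 → T at (2,4); v=(-1,-3)
5. t=4/3 → B at (2/3,0); v=(-1,3)
6. t=2/3 → L at (0,2); v=(1,3)
7. t=2/3 → T at (2/3,4); v=(1,-3)
8. t=4/3 → B at (2,0); v=(1,3)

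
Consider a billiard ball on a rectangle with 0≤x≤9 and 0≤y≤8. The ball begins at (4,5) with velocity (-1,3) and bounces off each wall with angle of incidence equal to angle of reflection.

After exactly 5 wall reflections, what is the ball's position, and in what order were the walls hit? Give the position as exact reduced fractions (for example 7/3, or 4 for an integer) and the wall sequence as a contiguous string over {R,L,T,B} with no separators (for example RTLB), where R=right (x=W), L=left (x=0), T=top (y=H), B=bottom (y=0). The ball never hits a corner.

Final position: (5,0)
Wall sequence: TBLTB

1. t=1 → T at (3,8); v=(-1,-3)
2. t=8/3 → B at (1/3,0); v=(-1,3)
3. t=1/3 → L at (0,1); v=(1,3)
4. t=7/3 → T at (7/3,8); v=(1,-3)
5. t=8/3 → B at (5,0); v=(1,3)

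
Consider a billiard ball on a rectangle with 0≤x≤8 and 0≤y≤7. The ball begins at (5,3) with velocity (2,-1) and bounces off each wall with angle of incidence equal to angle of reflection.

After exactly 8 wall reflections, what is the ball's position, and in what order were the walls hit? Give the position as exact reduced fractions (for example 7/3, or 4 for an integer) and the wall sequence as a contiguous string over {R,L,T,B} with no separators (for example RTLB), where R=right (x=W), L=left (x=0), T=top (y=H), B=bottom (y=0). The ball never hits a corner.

1. t=3/2 → R at (8,3/2); v=(-2,-1)
2. t=3/2 → B at (5,0); v=(-2,1)
3. t=5/2 → L at (0,5/2); v=(2,1)
4. t=4 → R at (8,13/2); v=(-2,1)
5. t=1/2 → T at (7,7); v=(-2,-1)
6. t=7/2 → L at (0,7/2); v=(2,-1)
7. t=7/2 → B at (7,0); v=(2,1)
8. t=1/2 → R at (8,1/2); v=(-2,1)

Final position: (8,1/2)
Wall sequence: RBLRTLBR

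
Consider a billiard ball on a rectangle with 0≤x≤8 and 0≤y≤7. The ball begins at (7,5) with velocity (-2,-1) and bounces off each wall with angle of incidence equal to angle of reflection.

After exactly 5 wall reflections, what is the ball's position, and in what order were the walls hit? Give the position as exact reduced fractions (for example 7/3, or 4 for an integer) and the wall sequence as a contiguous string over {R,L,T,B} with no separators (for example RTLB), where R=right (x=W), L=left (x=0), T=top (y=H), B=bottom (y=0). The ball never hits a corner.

Final position: (1,7)
Wall sequence: LBRLT

1. t=7/2 → L at (0,3/2); v=(2,-1)
2. t=3/2 → B at (3,0); v=(2,1)
3. t=5/2 → R at (8,5/2); v=(-2,1)
4. t=4 → L at (0,13/2); v=(2,1)
5. t=1/2 → T at (1,7); v=(2,-1)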